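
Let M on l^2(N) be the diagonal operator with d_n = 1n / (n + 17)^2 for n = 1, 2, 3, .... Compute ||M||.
||M|| = 1/68 (attained at n = 17)

For M diagonal, ||M|| = sup_n |d_n|. Treat f(x) = 1x / (x + 17)^2 for real x > 0. By the quotient rule, f'(x) = 1(17 - x)/(x + 17)^3, which is positive for x < 17 and negative for x > 17. So f has a unique maximum at x = 17, and since 17 is a positive integer, the supremum over n ≥ 1 is attained at n = 17: d_17 = 1·17/(17 + 17)^2 = 1·17/1156 = 1/68. Hence ||M|| = 1/68.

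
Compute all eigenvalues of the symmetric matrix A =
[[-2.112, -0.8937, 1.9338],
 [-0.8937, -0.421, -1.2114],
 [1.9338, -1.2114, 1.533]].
sigma(A) ≈ {-3, -1, 3}

A is real symmetric, so its spectrum consists of real eigenvalues. Expanding the characteristic polynomial of the displayed matrix gives
  det(λ I - A) = p(λ) = λ^3 + (1)λ^2 + (-9)λ + (-9).
Solving p(λ) = 0 yields eigenvalues ≈ -3, -1, 3. (A is shown rounded to 4 decimals, so these recover the underlying integer eigenvalues to within that precision.)
Verification: the trace of A = -1 equals the sum of eigenvalues -1, and det(A) ≈ 8.9995 matches the eigenvalue product 9.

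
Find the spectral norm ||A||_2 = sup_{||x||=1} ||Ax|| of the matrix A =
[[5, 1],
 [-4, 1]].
||A||_2 = sqrt((43 + sqrt(1525))/2) ≈ 6.4051 (= sqrt(largest eigenvalue of A^T A))

||A||_2 = sigma_max(A) = sqrt(lambda_max(A^T A)). Form the symmetric matrix M = A^T A =
[[41, 1],
 [1, 2]].
Its characteristic polynomial (trace, determinant of M give the coefficients) is
  p(λ) = det(λ I - M) = λ^2 - 43λ + 81.
For λ^2 - 43λ + 81 the discriminant is 1525. It is nonnegative but not a perfect square, so the roots are real and irrational: λ = (43 ± sqrt(1525))/2 ≈ 41.0256, 1.9744.
So the eigenvalues of A^T A are ≈ 1.9744, 41.0256 (all ≥ 0, as they must be for A^T A). The largest is λ_max = (43 + sqrt(1525))/2 ≈ 41.0256, hence ||A||_2 = sqrt(λ_max) = sqrt((43 + sqrt(1525))/2) ≈ 6.4051.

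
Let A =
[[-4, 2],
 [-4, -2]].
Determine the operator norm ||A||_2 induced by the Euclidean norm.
||A||_2 = sqrt(32) ≈ 5.6569 (= sqrt(largest eigenvalue of A^T A))

||A||_2 = sigma_max(A) = sqrt(lambda_max(A^T A)). Form the symmetric matrix M = A^T A =
[[32, 0],
 [0, 8]].
Its characteristic polynomial (trace, determinant of M give the coefficients) is
  p(λ) = det(λ I - M) = λ^2 - 40λ + 256.
For λ^2 - 40λ + 256 the discriminant is 576. It is a perfect square (24^2), so the roots are rational: λ = (40 ± 24)/2 = 32, 8.
So the eigenvalues of A^T A are ≈ 8, 32 (all ≥ 0, as they must be for A^T A). The largest is λ_max = 32, hence ||A||_2 = sqrt(λ_max) = sqrt(32) ≈ 5.6569.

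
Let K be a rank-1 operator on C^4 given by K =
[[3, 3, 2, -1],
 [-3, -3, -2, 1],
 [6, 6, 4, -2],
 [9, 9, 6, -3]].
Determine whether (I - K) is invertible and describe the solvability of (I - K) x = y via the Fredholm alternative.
(I - K) is singular (det(I - K) = 0, i.e. 1 ∈ sigma(K)). (I - K) x = y is solvable iff y ⊥ ker((I - K)^*) = span{(3, 3, 2, -1)}, i.e. iff 3y_1 + 3y_2 + 2y_3 - y_4 = 0. When solvable, the solutions are x = y + c·(1, -1, 2, 3), c arbitrary (ker(I - K) = span{(1, -1, 2, 3)}, dimension 1).

K has rank 1, so it is an outer product K = u v^T: every row of K is a multiple of one row vector. Reading off the entries, u = (1, -1, 2, 3) and v = (3, 3, 2, -1) (row i of K equals u_i·v^T). A rank-one matrix u v^T satisfies K u = u (v·u) and kills the (3)-dimensional subspace v^⊥, so its characteristic polynomial is lambda^3 (lambda - v·u) with v·u = tr K = 1. Hence the eigenvalues of I - K are 1 (multiplicity 3) and 1 - (1) = 0, so det(I - K) = 0. (Direct check: I - K =
[[-2, -3, -2, 1],
 [3, 4, 2, -1],
 [-6, -6, -3, 2],
 [-9, -9, -6, 4]]
has determinant 0.) So 1 is an eigenvalue of K and (I - K) is not invertible. The finite-dimensional Fredholm alternative says: either (I - K) is invertible, or ker(I - K) ≠ {0} and then range(I - K) = ker((I - K)^*)^⊥, with dim ker(I - K) = dim ker((I - K)^*). We are in the second case, so we need both kernels. Kernel of I - K: (I - K) u = u - u (v·u) = u - u = 0, so ker(I - K) = span{u} = span{(1, -1, 2, 3)} (it is exactly 1-dimensional because rank(I - K) = 3). Kernel of the adjoint: K is real, so (I - K)^* = I - K^T = I - v u^T, and (I - v u^T) v = v - v (u·v) = 0; hence ker((I - K)^*) = span{v} = span{(3, 3, 2, -1)}. Therefore (I - K) x = y is solvable iff <y, v> = 0, i.e. iff 3y_1 + 3y_2 + 2y_3 - y_4 = 0. When this holds, K y = u (v·y) = 0, so (I - K) y = y and x = y is a particular solution; the full solution set is the line x = y + c·u = y + c·(1, -1, 2, 3), c ∈ C.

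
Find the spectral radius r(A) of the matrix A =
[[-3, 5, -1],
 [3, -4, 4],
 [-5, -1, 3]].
r(A) ≈ 8.3793

The eigenvalues of A are the roots of its characteristic polynomial. With M = A (coefficients from the trace, the sum of principal 2x2 minors, and det A):
  p(λ) = det(λ I - M) = λ^3 + 4λ^2 - 25λ + 98.
No integer candidate from the rational root theorem (±divisors of 98) is a root, so the roots are irrational. The cubic discriminant is Δ = -388296 < 0, so there is one real root and a complex-conjugate pair. p(-9) = -82 and p(-8) = 42 have opposite signs, so a root lies in (-9, -8); Newton's method refines it to λ ≈ -8.3793. Dividing out (λ - (-8.3793)) leaves approximately λ^2 - 4.3793λ + 11.6955. For λ^2 - 4.3793λ + 11.6955 the discriminant is -27.6037. It is negative, so the remaining roots are the complex-conjugate pair λ ≈ 2.1897 ± 2.627i. Their product equals the constant term, so |λ|^2 ≈ 11.6955 and |λ| ≈ 3.4199.
Thus the eigenvalues (to 4 decimals) are -8.3793 (modulus 8.3793); 2.1897 ± 2.627i (modulus 3.4199). The spectral radius is the largest modulus: r(A) ≈ 8.3793. (Cross-check: r(A) ≤ ||A||_2 ≈ 8.4602; equality holds whenever A is normal, though it can also hold for some non-normal A.)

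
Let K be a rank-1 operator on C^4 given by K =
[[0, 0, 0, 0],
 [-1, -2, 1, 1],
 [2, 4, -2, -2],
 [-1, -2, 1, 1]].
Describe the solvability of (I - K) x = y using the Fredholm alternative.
(I - K) is invertible (det(I - K) = 4 ≠ 0), so for every y in C^4 the equation (I - K) x = y has a unique solution.

K has rank 1, so it is an outer product K = u v^T: every row of K is a multiple of one row vector. Reading off the entries, u = (0, -1, 2, -1) and v = (1, 2, -1, -1) (row i of K equals u_i·v^T). A rank-one matrix u v^T satisfies K u = u (v·u) and kills the (3)-dimensional subspace v^⊥, so its characteristic polynomial is lambda^3 (lambda - v·u) with v·u = tr K = -3. Hence the eigenvalues of I - K are 1 (multiplicity 3) and 1 - (-3) = 4, so det(I - K) = 4. (Direct check: I - K =
[[1, 0, 0, 0],
 [1, 3, -1, -1],
 [-2, -4, 3, 2],
 [1, 2, -1, 0]]
has determinant 4.) The finite-dimensional Fredholm alternative says: either (I - K) is invertible, or ker(I - K) ≠ {0} and then range(I - K) = ker((I - K)^*)^⊥, with dim ker(I - K) = dim ker((I - K)^*). Since det(I - K) ≠ 0, 1 is not an eigenvalue of K and ker(I - K) = {0}, so we are in the first case: for every y there is a unique x = (I - K)^(-1) y. Explicitly, by the Sherman–Morrison formula, (I - u v^T)^(-1) = I + u v^T/(1 - v·u), i.e. (I - K)^(-1) = I + K/(4).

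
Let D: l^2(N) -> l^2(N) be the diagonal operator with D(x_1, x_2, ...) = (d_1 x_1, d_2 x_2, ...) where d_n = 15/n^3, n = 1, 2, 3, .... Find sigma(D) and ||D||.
sigma(D) = {15/n^3 : n ≥ 1} ∪ {0}; ||D|| = 15

A bounded diagonal operator on l^2 with diagonal entries d_n has spectrum equal to the closure of {d_n : n ≥ 1}: every d_n is an eigenvalue (with eigenvector e_n), so {d_n} ⊂ sigma(D); the spectrum is closed, so its closure is too; and for lambda not in the closure, (D - lambda I) has bounded inverse (the diagonal entries 1/(d_n - lambda) are bounded). For our sequence d_n = 15/n^3, n = 1, 2, 3, ...:
  - {d_n} = {15/n^3 : n ≥ 1}; the only limit point is 0
  - closure = {15/n^3 : n ≥ 1} ∪ {0}
For the norm: a diagonal operator has ||D|| = sup_n |d_n|. Here d_n = 15/n^3 is positive and decreasing, so sup_n |d_n| = d_1 = 15. So ||D|| = 15.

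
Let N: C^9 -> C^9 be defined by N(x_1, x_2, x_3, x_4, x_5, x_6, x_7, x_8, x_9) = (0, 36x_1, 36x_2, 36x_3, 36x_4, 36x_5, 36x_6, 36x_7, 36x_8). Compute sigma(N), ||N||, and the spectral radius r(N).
sigma(N) = {0}; ||N|| = 36; r(N) = 0. (N is nilpotent with N^9 = 0.)

On C^9, N is a strictly lower-triangular matrix with 36 on the subdiagonal and zeros elsewhere, so its characteristic polynomial is lambda^9 and every eigenvalue is 0: sigma(N) = {0}. For the operator norm, N e_i = 36e_{i+1} for i = 1, ..., 8 and N e_9 = 0, so the singular values of N are 36 (with multiplicity 8) and 0; hence ||N|| = 36. The spectral radius r(N) = max|lambda| = 0. Note ||N|| > r(N) — characteristic of non-normal nilpotent operators. Indeed N^9 = 0.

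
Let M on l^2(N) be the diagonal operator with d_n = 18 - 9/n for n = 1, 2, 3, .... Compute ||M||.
||M|| = 18

For a diagonal operator on l^2 with entries d_n, ||M|| = sup_n |d_n|. Here d_1 = 9, d_2 = 27/2, ..., and d_n = 18 - 9/n increases monotonically toward 18. All terms lie in [9, 18), so |d_n| = d_n and the supremum is the limit 18, which is not attained by any individual d_n. Hence ||M|| = 18.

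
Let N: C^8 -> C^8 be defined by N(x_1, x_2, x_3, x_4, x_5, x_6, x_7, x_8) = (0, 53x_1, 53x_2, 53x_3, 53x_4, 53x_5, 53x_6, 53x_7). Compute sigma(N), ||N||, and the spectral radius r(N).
sigma(N) = {0}; ||N|| = 53; r(N) = 0. (N is nilpotent with N^8 = 0.)

On C^8, N is a strictly lower-triangular matrix with 53 on the subdiagonal and zeros elsewhere, so its characteristic polynomial is lambda^8 and every eigenvalue is 0: sigma(N) = {0}. For the operator norm, N e_i = 53e_{i+1} for i = 1, ..., 7 and N e_8 = 0, so the singular values of N are 53 (with multiplicity 7) and 0; hence ||N|| = 53. The spectral radius r(N) = max|lambda| = 0. Note ||N|| > r(N) — characteristic of non-normal nilpotent operators. Indeed N^8 = 0.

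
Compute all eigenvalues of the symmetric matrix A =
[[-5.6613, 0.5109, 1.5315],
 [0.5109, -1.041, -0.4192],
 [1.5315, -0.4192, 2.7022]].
sigma(A) ≈ {-6, -1, 3}

A is real symmetric, so its spectrum consists of real eigenvalues. Expanding the characteristic polynomial of the displayed matrix gives
  det(λ I - A) = p(λ) = λ^3 + (4)λ^2 + (-15)λ + (-18).
Solving p(λ) = 0 yields eigenvalues ≈ -6, -1, 3. (A is shown rounded to 4 decimals, so these recover the underlying integer eigenvalues to within that precision.)
Verification: the trace of A = -4 equals the sum of eigenvalues -4, and det(A) ≈ 18.0004 matches the eigenvalue product 18.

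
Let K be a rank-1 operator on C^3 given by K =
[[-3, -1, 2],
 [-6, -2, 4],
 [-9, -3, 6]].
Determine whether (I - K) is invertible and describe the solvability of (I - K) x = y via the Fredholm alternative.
(I - K) is singular (det(I - K) = 0, i.e. 1 ∈ sigma(K)). (I - K) x = y is solvable iff y ⊥ ker((I - K)^*) = span{(-3, -1, 2)}, i.e. iff -3y_1 - y_2 + 2y_3 = 0. When solvable, the solutions are x = y + c·(1, 2, 3), c arbitrary (ker(I - K) = span{(1, 2, 3)}, dimension 1).

K has rank 1, so it is an outer product K = u v^T: every row of K is a multiple of one row vector. Reading off the entries, u = (1, 2, 3) and v = (-3, -1, 2) (row i of K equals u_i·v^T). A rank-one matrix u v^T satisfies K u = u (v·u) and kills the (2)-dimensional subspace v^⊥, so its characteristic polynomial is lambda^2 (lambda - v·u) with v·u = tr K = 1. Hence the eigenvalues of I - K are 1 (multiplicity 2) and 1 - (1) = 0, so det(I - K) = 0. (Direct check: I - K =
[[4, 1, -2],
 [6, 3, -4],
 [9, 3, -5]]
has determinant 0.) So 1 is an eigenvalue of K and (I - K) is not invertible. The finite-dimensional Fredholm alternative says: either (I - K) is invertible, or ker(I - K) ≠ {0} and then range(I - K) = ker((I - K)^*)^⊥, with dim ker(I - K) = dim ker((I - K)^*). We are in the second case, so we need both kernels. Kernel of I - K: (I - K) u = u - u (v·u) = u - u = 0, so ker(I - K) = span{u} = span{(1, 2, 3)} (it is exactly 1-dimensional because rank(I - K) = 2). Kernel of the adjoint: K is real, so (I - K)^* = I - K^T = I - v u^T, and (I - v u^T) v = v - v (u·v) = 0; hence ker((I - K)^*) = span{v} = span{(-3, -1, 2)}. Therefore (I - K) x = y is solvable iff <y, v> = 0, i.e. iff -3y_1 - y_2 + 2y_3 = 0. When this holds, K y = u (v·y) = 0, so (I - K) y = y and x = y is a particular solution; the full solution set is the line x = y + c·u = y + c·(1, 2, 3), c ∈ C.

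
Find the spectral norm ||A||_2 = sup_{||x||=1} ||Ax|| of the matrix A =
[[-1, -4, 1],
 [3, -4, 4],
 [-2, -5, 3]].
||A||_2 ≈ 8.9328 (= sqrt(largest eigenvalue of A^T A))

||A||_2 = sigma_max(A) = sqrt(lambda_max(A^T A)). Form the symmetric matrix M = A^T A =
[[14, 2, 5],
 [2, 57, -35],
 [5, -35, 26]].
Its characteristic polynomial (trace, sum of principal 2x2 minors, determinant of M give the coefficients) is
  p(λ) = det(λ I - M) = λ^3 - 97λ^2 + 1390λ - 1369.
No integer candidate from the rational root theorem (±divisors of 1369) is a root, so the roots are irrational. The cubic discriminant is Δ = 5710734065 > 0, so there are three distinct real roots. p(1) = -75 and p(2) = 1031 have opposite signs, so a root lies in (1, 2); Newton's method refines it to λ ≈ 1.0629. p(16) = 135 and p(17) = -859 have opposite signs, so a root lies in (16, 17); Newton's method refines it to λ ≈ 16.1417. p(79) = -3897 and p(80) = 1031 have opposite signs, so a root lies in (79, 80); Newton's method refines it to λ ≈ 79.7955. Check (Vieta): the three roots sum to 97, matching tr M = 97.
So the eigenvalues of A^T A are ≈ 1.0629, 16.1417, 79.7955 (all ≥ 0, as they must be for A^T A). The largest is λ_max ≈ 79.7955, hence ||A||_2 = sqrt(λ_max) ≈ 8.9328.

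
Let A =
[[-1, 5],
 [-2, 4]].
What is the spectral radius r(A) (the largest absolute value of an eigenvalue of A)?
r(A) = sqrt(6) ≈ 2.4495

The eigenvalues of A are the roots of its characteristic polynomial. With M = A (coefficients from the trace and determinant):
  p(λ) = det(λ I - M) = λ^2 - 3λ + 6.
For λ^2 - 3λ + 6 the discriminant is -15. It is negative, so the roots are the complex-conjugate pair λ = 3/2 ± (sqrt(15)/2) i ≈ 1.5 ± 1.9365i. For a conjugate pair the product of the roots equals the constant term, so |λ|^2 = 6 and |λ| = sqrt(6) ≈ 2.4495.
Thus the eigenvalues (to 4 decimals) are 1.5 ± 1.9365i (modulus 2.4495). The spectral radius is the largest modulus: r(A) = sqrt(6) ≈ 2.4495. (Cross-check: r(A) ≤ ||A||_2 ≈ 6.7234; equality holds whenever A is normal, though it can also hold for some non-normal A.)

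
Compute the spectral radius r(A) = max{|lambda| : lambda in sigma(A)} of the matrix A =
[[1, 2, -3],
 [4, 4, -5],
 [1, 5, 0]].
r(A) ≈ 5.5285

The eigenvalues of A are the roots of its characteristic polynomial. With M = A (coefficients from the trace, the sum of principal 2x2 minors, and det A):
  p(λ) = det(λ I - M) = λ^3 - 5λ^2 + 24λ + 33.
No integer candidate from the rational root theorem (±divisors of 33) is a root, so the roots are irrational. The cubic discriminant is Δ = -125079 < 0, so there is one real root and a complex-conjugate pair. p(-2) = -43 and p(-1) = 3 have opposite signs, so a root lies in (-2, -1); Newton's method refines it to λ ≈ -1.0797. Dividing out (λ - (-1.0797)) leaves approximately λ^2 - 6.0797λ + 30.5642. For λ^2 - 6.0797λ + 30.5642 the discriminant is -85.2942. It is negative, so the remaining roots are the complex-conjugate pair λ ≈ 3.0398 ± 4.6177i. Their product equals the constant term, so |λ|^2 ≈ 30.5642 and |λ| ≈ 5.5285.
Thus the eigenvalues (to 4 decimals) are -1.0797 (modulus 1.0797); 3.0398 ± 4.6177i (modulus 5.5285). The spectral radius is the largest modulus: r(A) ≈ 5.5285. (Cross-check: r(A) ≤ ||A||_2 ≈ 9.076; equality holds whenever A is normal, though it can also hold for some non-normal A.)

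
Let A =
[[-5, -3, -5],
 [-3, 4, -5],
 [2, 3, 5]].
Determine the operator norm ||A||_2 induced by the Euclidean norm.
||A||_2 ≈ 10.5875 (= sqrt(largest eigenvalue of A^T A))

||A||_2 = sigma_max(A) = sqrt(lambda_max(A^T A)). Form the symmetric matrix M = A^T A =
[[38, 9, 50],
 [9, 34, 10],
 [50, 10, 75]].
Its characteristic polynomial (trace, sum of principal 2x2 minors, determinant of M give the coefficients) is
  p(λ) = det(λ I - M) = λ^3 - 147λ^2 + 4011λ - 11025.
No integer candidate from the rational root theorem (±divisors of 11025) is a root, so the roots are irrational. The cubic discriminant is Δ = 63173355840 > 0, so there are three distinct real roots. p(3) = -288 and p(4) = 2731 have opposite signs, so a root lies in (3, 4); Newton's method refines it to λ ≈ 3.0916. p(31) = 1840 and p(32) = -433 have opposite signs, so a root lies in (31, 32); Newton's method refines it to λ ≈ 31.813. p(112) = -833 and p(113) = 8072 have opposite signs, so a root lies in (112, 113); Newton's method refines it to λ ≈ 112.0954. Check (Vieta): the three roots sum to 147, matching tr M = 147.
So the eigenvalues of A^T A are ≈ 3.0916, 31.813, 112.0954 (all ≥ 0, as they must be for A^T A). The largest is λ_max ≈ 112.0954, hence ||A||_2 = sqrt(λ_max) ≈ 10.5875.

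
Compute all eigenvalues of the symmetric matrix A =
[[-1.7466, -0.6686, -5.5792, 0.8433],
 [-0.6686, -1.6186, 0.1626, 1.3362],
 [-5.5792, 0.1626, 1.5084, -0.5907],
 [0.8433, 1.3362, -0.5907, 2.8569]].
sigma(A) ≈ {-6, -2, 3, 6}

A is real symmetric, so its spectrum consists of real eigenvalues. Expanding the characteristic polynomial of the displayed matrix gives
  det(λ I - A) = p(λ) = λ^4 + (-1)λ^3 + (-42)λ^2 + (36)λ + (216).
Solving p(λ) = 0 yields eigenvalues ≈ -6, -2, 3, 6. (A is shown rounded to 4 decimals, so these recover the underlying integer eigenvalues to within that precision.)
Verification: the trace of A = 1 equals the sum of eigenvalues 1, and det(A) ≈ 216.0006 matches the eigenvalue product 216.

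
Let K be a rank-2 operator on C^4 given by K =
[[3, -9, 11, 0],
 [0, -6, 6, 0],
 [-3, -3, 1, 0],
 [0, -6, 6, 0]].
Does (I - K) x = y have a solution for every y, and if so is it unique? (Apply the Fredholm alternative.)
(I - K) is invertible (det(I - K) = 33 ≠ 0), so for every y in C^4 the equation (I - K) x = y has a unique solution.

K has rank 2 and factors as K = U V^T = u1 v1^T + u2 v2^T with u1 = (-3, -2, -1, -2), v1 = (0, 3, -3, 0), u2 = (1, 0, -1, 0), v2 = (3, 0, 2, 0) (multiplying out reproduces the displayed K). The nonzero eigenvalues of U V^T coincide with those of the 2 x 2 matrix G = V^T U = [[v1·u1, v1·u2], [v2·u1, v2·u2]] = [[-3, 3], [-11, 1]], and by the Sylvester determinant identity det(I_4 - U V^T) = det(I_2 - V^T U) = det([[4, -3], [11, 0]]) = (4)(0) - (-3)(11) = 33. (Direct check: I - K =
[[-2, 9, -11, 0],
 [0, 7, -6, 0],
 [3, 3, 0, 0],
 [0, 6, -6, 1]]
has determinant 33.) The finite-dimensional Fredholm alternative says: either (I - K) is invertible, or ker(I - K) ≠ {0} and then range(I - K) = ker((I - K)^*)^⊥, with dim ker(I - K) = dim ker((I - K)^*). Since det(I - K) ≠ 0, 1 is not an eigenvalue of K and ker(I - K) = {0}, so we are in the first case: for every y there is a unique x = (I - K)^(-1) y. (Explicitly, by the Woodbury identity, (I - U V^T)^(-1) = I + U (I_2 - G)^(-1) V^T.)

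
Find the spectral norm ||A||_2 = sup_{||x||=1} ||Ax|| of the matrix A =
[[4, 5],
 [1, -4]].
||A||_2 = 7 (= sqrt(largest eigenvalue of A^T A))

||A||_2 = sigma_max(A) = sqrt(lambda_max(A^T A)). Form the symmetric matrix M = A^T A =
[[17, 16],
 [16, 41]].
Its characteristic polynomial (trace, determinant of M give the coefficients) is
  p(λ) = det(λ I - M) = λ^2 - 58λ + 441.
For λ^2 - 58λ + 441 the discriminant is 1600. It is a perfect square (40^2), so the roots are rational: λ = (58 ± 40)/2 = 49, 9.
So the eigenvalues of A^T A are ≈ 9, 49 (all ≥ 0, as they must be for A^T A). The largest is λ_max = 49, hence ||A||_2 = sqrt(λ_max) = 7.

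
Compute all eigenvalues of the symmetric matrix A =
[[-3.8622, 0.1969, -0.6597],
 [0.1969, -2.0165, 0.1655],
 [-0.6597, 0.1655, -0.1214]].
sigma(A) ≈ {-4, -2, 0}

A is real symmetric, so its spectrum consists of real eigenvalues. Expanding the characteristic polynomial of the displayed matrix gives
  det(λ I - A) = p(λ) = λ^3 + (6)λ^2 + (8)λ + (0).
Solving p(λ) = 0 yields eigenvalues ≈ -4, -2, 0. (A is shown rounded to 4 decimals, so these recover the underlying integer eigenvalues to within that precision.)
Verification: the trace of A = -6 equals the sum of eigenvalues -6, and det(A) ≈ -0.0004 matches the eigenvalue product 0.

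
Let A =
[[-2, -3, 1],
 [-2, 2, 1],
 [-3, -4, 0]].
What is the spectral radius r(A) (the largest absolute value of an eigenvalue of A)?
r(A) ≈ 2.8686

The eigenvalues of A are the roots of its characteristic polynomial. With M = A (coefficients from the trace, the sum of principal 2x2 minors, and det A):
  p(λ) = det(λ I - M) = λ^3 - 3λ - 15.
No integer candidate from the rational root theorem (±divisors of 15) is a root, so the roots are irrational. The cubic discriminant is Δ = -5967 < 0, so there is one real root and a complex-conjugate pair. p(2) = -13 and p(3) = 3 have opposite signs, so a root lies in (2, 3); Newton's method refines it to λ ≈ 2.8686. Dividing out (λ - (2.8686)) leaves approximately λ^2 + 2.8686λ + 5.229. For λ^2 + 2.8686λ + 5.229 the discriminant is -12.687. It is negative, so the remaining roots are the complex-conjugate pair λ ≈ -1.4343 ± 1.7809i. Their product equals the constant term, so |λ|^2 ≈ 5.229 and |λ| ≈ 2.2867.
Thus the eigenvalues (to 4 decimals) are 2.8686 (modulus 2.8686); -1.4343 ± 1.7809i (modulus 2.2867). The spectral radius is the largest modulus: r(A) ≈ 2.8686. (Cross-check: r(A) ≤ ||A||_2 ≈ 6.2037; equality holds whenever A is normal, though it can also hold for some non-normal A.)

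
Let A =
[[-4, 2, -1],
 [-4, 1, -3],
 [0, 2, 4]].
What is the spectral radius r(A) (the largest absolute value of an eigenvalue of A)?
r(A) = 2

The eigenvalues of A are the roots of its characteristic polynomial. With M = A (coefficients from the trace, the sum of principal 2x2 minors, and det A):
  p(λ) = det(λ I - M) = λ^3 - λ^2 - 2λ.
The constant term is 0, so λ = 0 is a root. Dividing out λ leaves p(λ) = λ(λ^2 - λ - 2). For λ^2 - λ - 2 the discriminant is 9. It is a perfect square (3^2), so the roots are rational: λ = (1 ± 3)/2 = 2, -1.
Thus the eigenvalues (to 4 decimals) are 2 (modulus 2); -1 (modulus 1); 0 (modulus 0). The spectral radius is the largest modulus: r(A) = 2. (Cross-check: r(A) ≤ ||A||_2 ≈ 6.842; equality holds whenever A is normal, though it can also hold for some non-normal A.)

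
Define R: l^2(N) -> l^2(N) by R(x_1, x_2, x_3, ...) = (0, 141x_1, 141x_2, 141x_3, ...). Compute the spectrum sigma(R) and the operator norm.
sigma(R) = closed disk {z in C : |z| ≤ 141}; ||R|| = 141

Note R = 141·U where U is the unit right shift (U x)_k = x_{k-1} (with x_0 := 0); so ||R|| = 141||U|| and sigma(R) = 141·sigma(U). ||R x||^2 = sum_{k≥1} |141x_k|^2 = 19881||x||^2, so ||R|| = 141 and sigma(R) ⊂ {|z| ≤ 141}. For any |lambda| < 141, the equation (R - lambda I) x = 0 forces x_1 = 0, then 141x_k = lambda x_{k+1} ⇒ x = 0, so R has no eigenvalues. But (R - lambda I) is not surjective for |lambda| < 141: solving (R - lambda I) x = e_1 would require x_n proportional to (lambda/141)^(-n), which is not in l^2. So every |lambda| < 141 lies in the residual spectrum. The boundary |lambda| = 141 is in the approximate point spectrum (the spectrum is closed). Hence sigma(R) is the closed disk of radius 141.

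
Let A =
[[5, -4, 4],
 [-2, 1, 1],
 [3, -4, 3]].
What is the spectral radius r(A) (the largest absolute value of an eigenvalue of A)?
r(A) ≈ 8.4372

The eigenvalues of A are the roots of its characteristic polynomial. With M = A (coefficients from the trace, the sum of principal 2x2 minors, and det A):
  p(λ) = det(λ I - M) = λ^3 - 9λ^2 + 7λ - 19.
No integer candidate from the rational root theorem (±divisors of 19) is a root, so the roots are irrational. The cubic discriminant is Δ = -41008 < 0, so there is one real root and a complex-conjugate pair. p(8) = -27 and p(9) = 44 have opposite signs, so a root lies in (8, 9); Newton's method refines it to λ ≈ 8.4372. Dividing out (λ - (8.4372)) leaves approximately λ^2 - 0.5628λ + 2.2519. For λ^2 - 0.5628λ + 2.2519 the discriminant is -8.691. It is negative, so the remaining roots are the complex-conjugate pair λ ≈ 0.2814 ± 1.474i. Their product equals the constant term, so |λ|^2 ≈ 2.2519 and |λ| ≈ 1.5006.
Thus the eigenvalues (to 4 decimals) are 8.4372 (modulus 8.4372); 0.2814 ± 1.474i (modulus 1.5006). The spectral radius is the largest modulus: r(A) ≈ 8.4372. (Cross-check: r(A) ≤ ||A||_2 ≈ 9.5784; equality holds whenever A is normal, though it can also hold for some non-normal A.)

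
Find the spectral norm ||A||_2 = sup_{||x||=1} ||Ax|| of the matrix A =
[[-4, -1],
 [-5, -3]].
||A||_2 = sqrt((51 + sqrt(2405))/2) ≈ 7.0725 (= sqrt(largest eigenvalue of A^T A))

||A||_2 = sigma_max(A) = sqrt(lambda_max(A^T A)). Form the symmetric matrix M = A^T A =
[[41, 19],
 [19, 10]].
Its characteristic polynomial (trace, determinant of M give the coefficients) is
  p(λ) = det(λ I - M) = λ^2 - 51λ + 49.
For λ^2 - 51λ + 49 the discriminant is 2405. It is nonnegative but not a perfect square, so the roots are real and irrational: λ = (51 ± sqrt(2405))/2 ≈ 50.0204, 0.9796.
So the eigenvalues of A^T A are ≈ 0.9796, 50.0204 (all ≥ 0, as they must be for A^T A). The largest is λ_max = (51 + sqrt(2405))/2 ≈ 50.0204, hence ||A||_2 = sqrt(λ_max) = sqrt((51 + sqrt(2405))/2) ≈ 7.0725.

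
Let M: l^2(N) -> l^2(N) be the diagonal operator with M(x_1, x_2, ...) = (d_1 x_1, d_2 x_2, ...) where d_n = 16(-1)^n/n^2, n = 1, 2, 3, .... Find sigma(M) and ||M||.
sigma(M) = {16(-1)^n/n^2 : n ≥ 1} ∪ {0}; ||M|| = 16

A bounded diagonal operator on l^2 with diagonal entries d_n has spectrum equal to the closure of {d_n : n ≥ 1}: every d_n is an eigenvalue (with eigenvector e_n), so {d_n} ⊂ sigma(M); the spectrum is closed, so its closure is too; and for lambda not in the closure, (M - lambda I) has bounded inverse (the diagonal entries 1/(d_n - lambda) are bounded). For our sequence d_n = 16(-1)^n/n^2, n = 1, 2, 3, ...:
  - {d_n} = {16(-1)^n/n^2 : n ≥ 1}; the only limit point is 0
  - closure = {16(-1)^n/n^2 : n ≥ 1} ∪ {0}
For the norm: a diagonal operator has ||M|| = sup_n |d_n|. Here |d_n| = 16/n^2 is decreasing, so sup_n |d_n| = |d_1| = 16. So ||M|| = 16.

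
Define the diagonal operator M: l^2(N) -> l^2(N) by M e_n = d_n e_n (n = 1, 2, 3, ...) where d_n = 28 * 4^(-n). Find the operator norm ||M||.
||M|| = 7 (attained at n = 1)

For M diagonal, ||M|| = sup_n |d_n|. The sequence d_n = 28 * 4^(-n) is positive and strictly decreasing (ratio 4^(-1) < 1), so the supremum is d_1 = 28/4 = 7. Hence ||M|| = 7.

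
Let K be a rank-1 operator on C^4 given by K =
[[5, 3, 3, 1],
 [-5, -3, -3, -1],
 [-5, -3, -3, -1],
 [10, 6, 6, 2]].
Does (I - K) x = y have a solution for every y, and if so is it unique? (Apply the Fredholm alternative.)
(I - K) is singular (det(I - K) = 0, i.e. 1 ∈ sigma(K)). (I - K) x = y is solvable iff y ⊥ ker((I - K)^*) = span{(5, 3, 3, 1)}, i.e. iff 5y_1 + 3y_2 + 3y_3 + y_4 = 0. When solvable, the solutions are x = y + c·(1, -1, -1, 2), c arbitrary (ker(I - K) = span{(1, -1, -1, 2)}, dimension 1).

K has rank 1, so it is an outer product K = u v^T: every row of K is a multiple of one row vector. Reading off the entries, u = (1, -1, -1, 2) and v = (5, 3, 3, 1) (row i of K equals u_i·v^T). A rank-one matrix u v^T satisfies K u = u (v·u) and kills the (3)-dimensional subspace v^⊥, so its characteristic polynomial is lambda^3 (lambda - v·u) with v·u = tr K = 1. Hence the eigenvalues of I - K are 1 (multiplicity 3) and 1 - (1) = 0, so det(I - K) = 0. (Direct check: I - K =
[[-4, -3, -3, -1],
 [5, 4, 3, 1],
 [5, 3, 4, 1],
 [-10, -6, -6, -1]]
has determinant 0.) So 1 is an eigenvalue of K and (I - K) is not invertible. The finite-dimensional Fredholm alternative says: either (I - K) is invertible, or ker(I - K) ≠ {0} and then range(I - K) = ker((I - K)^*)^⊥, with dim ker(I - K) = dim ker((I - K)^*). We are in the second case, so we need both kernels. Kernel of I - K: (I - K) u = u - u (v·u) = u - u = 0, so ker(I - K) = span{u} = span{(1, -1, -1, 2)} (it is exactly 1-dimensional because rank(I - K) = 3). Kernel of the adjoint: K is real, so (I - K)^* = I - K^T = I - v u^T, and (I - v u^T) v = v - v (u·v) = 0; hence ker((I - K)^*) = span{v} = span{(5, 3, 3, 1)}. Therefore (I - K) x = y is solvable iff <y, v> = 0, i.e. iff 5y_1 + 3y_2 + 3y_3 + y_4 = 0. When this holds, K y = u (v·y) = 0, so (I - K) y = y and x = y is a particular solution; the full solution set is the line x = y + c·u = y + c·(1, -1, -1, 2), c ∈ C.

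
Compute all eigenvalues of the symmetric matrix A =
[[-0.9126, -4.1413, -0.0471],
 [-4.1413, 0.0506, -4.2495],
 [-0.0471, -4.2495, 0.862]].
sigma(A) ≈ {-6, 0, 6}

A is real symmetric, so its spectrum consists of real eigenvalues. Expanding the characteristic polynomial of the displayed matrix gives
  det(λ I - A) = p(λ) = λ^3 + (0)λ^2 + (-36)λ + (0.0013).
Solving p(λ) = 0 yields eigenvalues ≈ -6, 0, 6. (A is shown rounded to 4 decimals, so these recover the underlying integer eigenvalues to within that precision.)
Verification: the trace of A = 0 equals the sum of eigenvalues 0, and det(A) ≈ -0.0013 matches the eigenvalue product 0.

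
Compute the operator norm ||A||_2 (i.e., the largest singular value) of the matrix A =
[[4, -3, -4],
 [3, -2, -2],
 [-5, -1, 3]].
||A||_2 ≈ 9.0987 (= sqrt(largest eigenvalue of A^T A))

||A||_2 = sigma_max(A) = sqrt(lambda_max(A^T A)). Form the symmetric matrix M = A^T A =
[[50, -13, -37],
 [-13, 14, 13],
 [-37, 13, 29]].
Its characteristic polynomial (trace, sum of principal 2x2 minors, determinant of M give the coefficients) is
  p(λ) = det(λ I - M) = λ^3 - 93λ^2 + 849λ - 289.
No integer candidate from the rational root theorem (±divisors of 289) is a root, so the roots are irrational. The cubic discriminant is Δ = 3265010208 > 0, so there are three distinct real roots. p(0) = -289 and p(1) = 468 have opposite signs, so a root lies in (0, 1); Newton's method refines it to λ ≈ 0.3541. p(9) = 548 and p(10) = -99 have opposite signs, so a root lies in (9, 10); Newton's method refines it to λ ≈ 9.859. p(82) = -4635 and p(83) = 1288 have opposite signs, so a root lies in (82, 83); Newton's method refines it to λ ≈ 82.7869. Check (Vieta): the three roots sum to 93, matching tr M = 93.
So the eigenvalues of A^T A are ≈ 0.3541, 9.859, 82.7869 (all ≥ 0, as they must be for A^T A). The largest is λ_max ≈ 82.7869, hence ||A||_2 = sqrt(λ_max) ≈ 9.0987.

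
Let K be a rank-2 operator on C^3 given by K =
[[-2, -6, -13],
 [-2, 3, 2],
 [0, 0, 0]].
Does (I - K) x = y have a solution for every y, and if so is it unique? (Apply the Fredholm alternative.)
(I - K) is invertible (det(I - K) = -18 ≠ 0), so for every y in C^3 the equation (I - K) x = y has a unique solution.

K has rank 2 and factors as K = U V^T = u1 v1^T + u2 v2^T with u1 = (3, 0, 0), v1 = (-2, 0, -3), u2 = (-2, 1, 0), v2 = (-2, 3, 2) (multiplying out reproduces the displayed K). The nonzero eigenvalues of U V^T coincide with those of the 2 x 2 matrix G = V^T U = [[v1·u1, v1·u2], [v2·u1, v2·u2]] = [[-6, 4], [-6, 7]], and by the Sylvester determinant identity det(I_3 - U V^T) = det(I_2 - V^T U) = det([[7, -4], [6, -6]]) = (7)(-6) - (-4)(6) = -18. (Direct check: I - K =
[[3, 6, 13],
 [2, -2, -2],
 [0, 0, 1]]
has determinant -18.) The finite-dimensional Fredholm alternative says: either (I - K) is invertible, or ker(I - K) ≠ {0} and then range(I - K) = ker((I - K)^*)^⊥, with dim ker(I - K) = dim ker((I - K)^*). Since det(I - K) ≠ 0, 1 is not an eigenvalue of K and ker(I - K) = {0}, so we are in the first case: for every y there is a unique x = (I - K)^(-1) y. (Explicitly, by the Woodbury identity, (I - U V^T)^(-1) = I + U (I_2 - G)^(-1) V^T.)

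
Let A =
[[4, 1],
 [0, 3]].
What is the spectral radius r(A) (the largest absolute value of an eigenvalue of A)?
r(A) = 4

The eigenvalues of A are the roots of its characteristic polynomial. With M = A (coefficients from the trace and determinant):
  p(λ) = det(λ I - M) = λ^2 - 7λ + 12.
For λ^2 - 7λ + 12 the discriminant is 1. It is a perfect square (1^2), so the roots are rational: λ = (7 ± 1)/2 = 4, 3.
Thus the eigenvalues (to 4 decimals) are 4 (modulus 4); 3 (modulus 3). The spectral radius is the largest modulus: r(A) = 4. (Cross-check: r(A) ≤ ||A||_2 ≈ 4.2426; equality holds whenever A is normal, though it can also hold for some non-normal A.)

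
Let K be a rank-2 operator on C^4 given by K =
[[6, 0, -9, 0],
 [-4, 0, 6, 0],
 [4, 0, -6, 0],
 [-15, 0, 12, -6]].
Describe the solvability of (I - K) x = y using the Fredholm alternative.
(I - K) is invertible (det(I - K) = 7 ≠ 0), so for every y in C^4 the equation (I - K) x = y has a unique solution.

K has rank 2 and factors as K = U V^T = u1 v1^T + u2 v2^T with u1 = (-3, 2, -2, 3), v1 = (-2, 0, 3, 0), u2 = (0, 0, 0, 3), v2 = (-3, 0, 1, -2) (multiplying out reproduces the displayed K). The nonzero eigenvalues of U V^T coincide with those of the 2 x 2 matrix G = V^T U = [[v1·u1, v1·u2], [v2·u1, v2·u2]] = [[0, 0], [1, -6]], and by the Sylvester determinant identity det(I_4 - U V^T) = det(I_2 - V^T U) = det([[1, 0], [-1, 7]]) = (1)(7) - (0)(-1) = 7. (Direct check: I - K =
[[-5, 0, 9, 0],
 [4, 1, -6, 0],
 [-4, 0, 7, 0],
 [15, 0, -12, 7]]
has determinant 7.) The finite-dimensional Fredholm alternative says: either (I - K) is invertible, or ker(I - K) ≠ {0} and then range(I - K) = ker((I - K)^*)^⊥, with dim ker(I - K) = dim ker((I - K)^*). Since det(I - K) ≠ 0, 1 is not an eigenvalue of K and ker(I - K) = {0}, so we are in the first case: for every y there is a unique x = (I - K)^(-1) y. (Explicitly, by the Woodbury identity, (I - U V^T)^(-1) = I + U (I_2 - G)^(-1) V^T.)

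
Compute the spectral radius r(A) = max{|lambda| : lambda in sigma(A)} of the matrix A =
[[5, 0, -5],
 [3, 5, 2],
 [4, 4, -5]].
r(A) ≈ 5.3286

The eigenvalues of A are the roots of its characteristic polynomial. With M = A (coefficients from the trace, the sum of principal 2x2 minors, and det A):
  p(λ) = det(λ I - M) = λ^3 - 5λ^2 - 13λ + 125.
No integer candidate from the rational root theorem (±divisors of 125) is a root, so the roots are irrational. The cubic discriminant is Δ = -200112 < 0, so there is one real root and a complex-conjugate pair. p(-5) = -60 and p(-4) = 33 have opposite signs, so a root lies in (-5, -4); Newton's method refines it to λ ≈ -4.4024. Dividing out (λ - (-4.4024)) leaves approximately λ^2 - 9.4024λ + 28.3935. For λ^2 - 9.4024λ + 28.3935 the discriminant is -25.1682. It is negative, so the remaining roots are the complex-conjugate pair λ ≈ 4.7012 ± 2.5084i. Their product equals the constant term, so |λ|^2 ≈ 28.3935 and |λ| ≈ 5.3286.
Thus the eigenvalues (to 4 decimals) are -4.4024 (modulus 4.4024); 4.7012 ± 2.5084i (modulus 5.3286). The spectral radius is the largest modulus: r(A) ≈ 5.3286. (Cross-check: r(A) ≤ ||A||_2 ≈ 10.2224; equality holds whenever A is normal, though it can also hold for some non-normal A.)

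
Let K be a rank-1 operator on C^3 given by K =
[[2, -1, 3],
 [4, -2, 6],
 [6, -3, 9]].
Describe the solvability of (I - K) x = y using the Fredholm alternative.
(I - K) is invertible (det(I - K) = -8 ≠ 0), so for every y in C^3 the equation (I - K) x = y has a unique solution.

K has rank 1, so it is an outer product K = u v^T: every row of K is a multiple of one row vector. Reading off the entries, u = (-1, -2, -3) and v = (-2, 1, -3) (row i of K equals u_i·v^T). A rank-one matrix u v^T satisfies K u = u (v·u) and kills the (2)-dimensional subspace v^⊥, so its characteristic polynomial is lambda^2 (lambda - v·u) with v·u = tr K = 9. Hence the eigenvalues of I - K are 1 (multiplicity 2) and 1 - (9) = -8, so det(I - K) = -8. (Direct check: I - K =
[[-1, 1, -3],
 [-4, 3, -6],
 [-6, 3, -8]]
has determinant -8.) The finite-dimensional Fredholm alternative says: either (I - K) is invertible, or ker(I - K) ≠ {0} and then range(I - K) = ker((I - K)^*)^⊥, with dim ker(I - K) = dim ker((I - K)^*). Since det(I - K) ≠ 0, 1 is not an eigenvalue of K and ker(I - K) = {0}, so we are in the first case: for every y there is a unique x = (I - K)^(-1) y. Explicitly, by the Sherman–Morrison formula, (I - u v^T)^(-1) = I + u v^T/(1 - v·u), i.e. (I - K)^(-1) = I + K/(-8).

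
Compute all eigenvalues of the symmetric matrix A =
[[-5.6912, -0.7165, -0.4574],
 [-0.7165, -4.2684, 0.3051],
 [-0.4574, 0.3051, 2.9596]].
sigma(A) ≈ {-6, -4, 3}

A is real symmetric, so its spectrum consists of real eigenvalues. Expanding the characteristic polynomial of the displayed matrix gives
  det(λ I - A) = p(λ) = λ^3 + (7)λ^2 + (-6)λ + (-71.9989).
Solving p(λ) = 0 yields eigenvalues ≈ -6, -4, 3. (A is shown rounded to 4 decimals, so these recover the underlying integer eigenvalues to within that precision.)
Verification: the trace of A = -7 equals the sum of eigenvalues -7, and det(A) ≈ 71.9989 matches the eigenvalue product 72.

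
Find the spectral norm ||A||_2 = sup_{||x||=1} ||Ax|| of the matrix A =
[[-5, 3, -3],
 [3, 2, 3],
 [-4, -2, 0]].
||A||_2 ≈ 7.9347 (= sqrt(largest eigenvalue of A^T A))

||A||_2 = sigma_max(A) = sqrt(lambda_max(A^T A)). Form the symmetric matrix M = A^T A =
[[50, -1, 24],
 [-1, 17, -3],
 [24, -3, 18]].
Its characteristic polynomial (trace, sum of principal 2x2 minors, determinant of M give the coefficients) is
  p(λ) = det(λ I - M) = λ^3 - 85λ^2 + 1470λ - 5184.
No integer candidate from the rational root theorem (±divisors of 5184) is a root, so the roots are irrational. The cubic discriminant is Δ = 1105654788 > 0, so there are three distinct real roots. p(4) = -600 and p(5) = 166 have opposite signs, so a root lies in (4, 5); Newton's method refines it to λ ≈ 4.7667. p(17) = 154 and p(18) = -432 have opposite signs, so a root lies in (17, 18); Newton's method refines it to λ ≈ 17.2739. p(62) = -2456 and p(63) = 108 have opposite signs, so a root lies in (62, 63); Newton's method refines it to λ ≈ 62.9594. Check (Vieta): the three roots sum to 85, matching tr M = 85.
So the eigenvalues of A^T A are ≈ 4.7667, 17.2739, 62.9594 (all ≥ 0, as they must be for A^T A). The largest is λ_max ≈ 62.9594, hence ||A||_2 = sqrt(λ_max) ≈ 7.9347.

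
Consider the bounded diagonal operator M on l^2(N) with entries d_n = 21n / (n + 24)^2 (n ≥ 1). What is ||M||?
||M|| = 7/32 (attained at n = 24)

For M diagonal, ||M|| = sup_n |d_n|. Treat f(x) = 21x / (x + 24)^2 for real x > 0. By the quotient rule, f'(x) = 21(24 - x)/(x + 24)^3, which is positive for x < 24 and negative for x > 24. So f has a unique maximum at x = 24, and since 24 is a positive integer, the supremum over n ≥ 1 is attained at n = 24: d_24 = 21·24/(24 + 24)^2 = 21·24/2304 = 7/32. Hence ||M|| = 7/32.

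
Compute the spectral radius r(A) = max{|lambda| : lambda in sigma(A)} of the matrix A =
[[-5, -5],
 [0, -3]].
r(A) = 5

The eigenvalues of A are the roots of its characteristic polynomial. With M = A (coefficients from the trace and determinant):
  p(λ) = det(λ I - M) = λ^2 + 8λ + 15.
For λ^2 + 8λ + 15 the discriminant is 4. It is a perfect square (2^2), so the roots are rational: λ = (-8 ± 2)/2 = -3, -5.
Thus the eigenvalues (to 4 decimals) are -3 (modulus 3); -5 (modulus 5). The spectral radius is the largest modulus: r(A) = 5. (Cross-check: r(A) ≤ ||A||_2 ≈ 7.4096; equality holds whenever A is normal, though it can also hold for some non-normal A.)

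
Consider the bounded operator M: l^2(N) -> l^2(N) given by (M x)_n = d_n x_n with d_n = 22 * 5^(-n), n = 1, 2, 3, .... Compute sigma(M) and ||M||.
sigma(M) = {22 * 5^(-n) : n ≥ 1} ∪ {0}; ||M|| = 22/5

A bounded diagonal operator on l^2 with diagonal entries d_n has spectrum equal to the closure of {d_n : n ≥ 1}: every d_n is an eigenvalue (with eigenvector e_n), so {d_n} ⊂ sigma(M); the spectrum is closed, so its closure is too; and for lambda not in the closure, (M - lambda I) has bounded inverse (the diagonal entries 1/(d_n - lambda) are bounded). For our sequence d_n = 22 * 5^(-n), n = 1, 2, 3, ...:
  - {d_n} = {22 * 5^(-n) : n ≥ 1}; the only limit point is 0
  - closure = {22 * 5^(-n) : n ≥ 1} ∪ {0}
For the norm: a diagonal operator has ||M|| = sup_n |d_n|. Here d_n = 22 * 5^(-n) is positive and decreasing, so sup_n |d_n| = d_1 = 22/5. So ||M|| = 22/5.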